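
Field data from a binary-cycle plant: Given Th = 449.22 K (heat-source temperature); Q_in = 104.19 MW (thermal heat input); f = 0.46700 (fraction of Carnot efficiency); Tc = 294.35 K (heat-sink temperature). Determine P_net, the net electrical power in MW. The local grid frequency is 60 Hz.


Step 1: eta = (1 - Tc/Th)*f = (1 - 294.35/449.22)*0.467 = 0.1609997
Step 2: P_net = eta * Q_in = 0.1609997 * 104.19 = 16.775 MW
P_net = 16.775 MW


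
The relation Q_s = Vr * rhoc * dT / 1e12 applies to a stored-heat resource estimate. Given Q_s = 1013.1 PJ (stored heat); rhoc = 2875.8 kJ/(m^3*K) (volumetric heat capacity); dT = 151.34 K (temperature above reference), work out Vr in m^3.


Vr = Q_s * 1e12 / (rhoc * dT)
Vr = 1013.1 * 1e12 / (2875.8 * 151.34)
Vr = 2.3278e+09 m^3


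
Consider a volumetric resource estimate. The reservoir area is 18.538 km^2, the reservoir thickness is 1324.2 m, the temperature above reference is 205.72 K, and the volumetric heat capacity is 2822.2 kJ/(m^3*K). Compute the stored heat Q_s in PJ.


Step 1: Vr = A*1e6*hr = 18.538*1e6*1324.2 = 2.454802e+10 m^3
Step 2: Q_s = Vr*rhoc*dT/1e12 = 2.454802e+10*2822.2*205.72/1e12 = 14252 PJ
Q_s = 14252 PJ


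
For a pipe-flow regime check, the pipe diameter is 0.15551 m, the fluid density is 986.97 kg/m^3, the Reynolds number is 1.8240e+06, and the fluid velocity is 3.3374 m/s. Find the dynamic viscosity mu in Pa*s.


mu = rho * vel * D / Re
mu = 986.97 * 3.3374 * 0.15551 / 1.8240e+06
mu = 0.00028083 Pa*s


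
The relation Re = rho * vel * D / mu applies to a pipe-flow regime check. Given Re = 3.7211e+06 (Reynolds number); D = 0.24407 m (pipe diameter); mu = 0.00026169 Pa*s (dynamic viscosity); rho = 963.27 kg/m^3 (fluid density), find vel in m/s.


vel = Re * mu / (rho * D)
vel = 3.7211e+06 * 0.00026169 / (963.27 * 0.24407)
vel = 4.1419 m/s


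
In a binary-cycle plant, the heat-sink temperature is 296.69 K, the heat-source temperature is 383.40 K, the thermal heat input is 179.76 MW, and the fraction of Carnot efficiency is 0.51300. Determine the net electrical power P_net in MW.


Step 1: eta = (1 - Tc/Th)*f = (1 - 296.69/383.4)*0.513 = 0.1160204
Step 2: P_net = eta * Q_in = 0.1160204 * 179.76 = 20.856 MW
P_net = 20.856 MW


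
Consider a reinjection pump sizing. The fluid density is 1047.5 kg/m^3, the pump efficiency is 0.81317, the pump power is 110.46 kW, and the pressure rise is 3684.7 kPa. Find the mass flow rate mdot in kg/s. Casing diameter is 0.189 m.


mdot = P_pump * rho * eta / dP
mdot = 110.46 * 1047.5 * 0.81317 / 3684.7
mdot = 25.535 kg/s


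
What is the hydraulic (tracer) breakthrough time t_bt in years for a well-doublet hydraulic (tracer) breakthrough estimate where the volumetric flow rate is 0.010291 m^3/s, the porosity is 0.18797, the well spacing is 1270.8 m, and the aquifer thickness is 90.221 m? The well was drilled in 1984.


t_bt = pi * hr * phi * L^2 / (3 * Qv) / (365.25*86400)
t_bt = pi * 90.221 * 0.18797 * 1270.8^2 / (3 * 0.010291) / (365.25*86400)
t_bt = 88.312 years


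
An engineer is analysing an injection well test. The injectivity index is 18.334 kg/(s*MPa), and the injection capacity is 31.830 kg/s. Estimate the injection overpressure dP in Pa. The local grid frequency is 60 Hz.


dP = mdot * 1000 / II
dP = 31.830 * 1000 / 18.334
dP = 1736.119 kPa
Convert: 1736.119 kPa * 1000.0 = 1.7361e+06 Pa
dP = 1.7361e+06 Pa


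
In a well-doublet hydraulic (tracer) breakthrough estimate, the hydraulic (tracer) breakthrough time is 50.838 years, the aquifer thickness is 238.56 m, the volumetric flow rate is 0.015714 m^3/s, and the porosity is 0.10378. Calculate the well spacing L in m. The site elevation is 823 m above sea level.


L = sqrt(t_bt*365.25*86400*3*Qv / (pi*hr*phi))
L = sqrt(50.838*365.25*86400*3*0.015714 / (pi*238.56*0.10378))
L = 986.10 m


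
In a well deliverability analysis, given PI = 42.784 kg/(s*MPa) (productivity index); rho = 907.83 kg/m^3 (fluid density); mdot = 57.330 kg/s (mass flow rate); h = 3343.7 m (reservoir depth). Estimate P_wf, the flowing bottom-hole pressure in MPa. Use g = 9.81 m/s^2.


Step 1: P_i = rho*g*h/1e6 = 907.83*9.81*3343.7/1e6 = 29.77836 MPa
Step 2: P_wf = P_i - mdot/PI = 29.77836 - 57.33/42.784 = 28.438 MPa
P_wf = 28.438 MPa


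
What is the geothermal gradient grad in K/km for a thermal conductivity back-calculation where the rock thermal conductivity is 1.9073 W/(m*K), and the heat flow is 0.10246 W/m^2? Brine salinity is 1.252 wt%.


grad = q / k * 1000
grad = 0.10246 / 1.9073 * 1000
grad = 53.71992 deg C/km
Convert: 53.71992 deg C/km * 1.0 = 53.720 K/km
grad = 53.720 K/km


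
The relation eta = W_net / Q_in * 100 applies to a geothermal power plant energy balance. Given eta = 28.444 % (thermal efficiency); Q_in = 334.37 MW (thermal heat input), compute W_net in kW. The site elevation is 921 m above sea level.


W_net = eta / 100 * Q_in
W_net = 28.444 / 100 * 334.37
W_net = 95.10820 MW
Convert: 95.10820 MW * 1000.0 = 95108 kW
W_net = 95108 kW


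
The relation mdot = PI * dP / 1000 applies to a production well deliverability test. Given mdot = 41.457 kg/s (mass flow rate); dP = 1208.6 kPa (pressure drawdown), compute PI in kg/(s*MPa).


PI = mdot * 1000 / dP
PI = 41.457 * 1000 / 1208.6
PI = 34.302 kg/(s*MPa)


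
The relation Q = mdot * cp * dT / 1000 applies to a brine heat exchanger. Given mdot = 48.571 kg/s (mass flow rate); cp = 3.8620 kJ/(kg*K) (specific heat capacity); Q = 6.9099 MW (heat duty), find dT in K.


dT = Q * 1000 / (mdot * cp)
dT = 6.9099 * 1000 / (48.571 * 3.8620)
dT = 36.837 K


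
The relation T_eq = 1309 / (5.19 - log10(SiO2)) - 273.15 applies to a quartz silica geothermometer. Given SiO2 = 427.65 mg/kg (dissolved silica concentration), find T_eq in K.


T_eq = 1309 / (5.19 - log10(SiO2)) - 273.15
T_eq = 1309 / (5.19 - log10(427.65)) - 273.15
T_eq = 238.3956 deg C
Convert to K: 238.3956 + 273.15 = 511.55 K
T_eq = 511.55 K


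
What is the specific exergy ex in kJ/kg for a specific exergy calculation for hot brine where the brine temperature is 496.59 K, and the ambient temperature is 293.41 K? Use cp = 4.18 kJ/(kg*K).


ex = cp * ((T_b - T_0) - T_0 * ln(T_b/T_0))
ex = 4.18 * ((496.59 - 293.41) - 293.41 * ln(496.59/293.41))
ex = 203.94 kJ/kg


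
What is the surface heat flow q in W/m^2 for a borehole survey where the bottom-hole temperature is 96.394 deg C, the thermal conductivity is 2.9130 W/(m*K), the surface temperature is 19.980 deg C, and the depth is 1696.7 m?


Step 1: grad = (T_d - T_surf)/d * 1000 = (96.394 - 19.98)/1696.7 * 1000 = 45.03684 deg C/km
Step 2: q = k * grad / 1000 = 2.913 * 45.03684 / 1000 = 0.13119 W/m^2
q = 0.13119 W/m^2


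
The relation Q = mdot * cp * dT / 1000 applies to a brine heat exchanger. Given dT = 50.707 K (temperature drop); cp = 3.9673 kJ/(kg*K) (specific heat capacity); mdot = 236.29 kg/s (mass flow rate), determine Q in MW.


Q = mdot * cp * dT / 1000
Q = 236.29 * 3.9673 * 50.707 / 1000
Q = 47.534 MW


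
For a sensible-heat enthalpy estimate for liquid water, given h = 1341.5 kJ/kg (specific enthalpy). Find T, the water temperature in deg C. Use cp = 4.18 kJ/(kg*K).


T = h / cp
T = 1341.5 / 4.18
T = 320.93 deg C


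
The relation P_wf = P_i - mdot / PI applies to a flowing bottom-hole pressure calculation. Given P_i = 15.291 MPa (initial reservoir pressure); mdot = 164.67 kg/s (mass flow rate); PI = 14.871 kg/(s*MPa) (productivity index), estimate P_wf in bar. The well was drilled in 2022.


P_wf = P_i - mdot / PI
P_wf = 15.291 - 164.67 / 14.871
P_wf = 4.217770 MPa
Convert: 4.217770 MPa * 10.0 = 42.178 bar
P_wf = 42.178 bar


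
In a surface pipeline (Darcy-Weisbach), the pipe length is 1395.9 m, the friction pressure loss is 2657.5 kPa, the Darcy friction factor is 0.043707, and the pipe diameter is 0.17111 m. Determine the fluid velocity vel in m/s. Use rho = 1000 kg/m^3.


vel = sqrt(dP*1000*2*D / (f*L*rho))
vel = sqrt(2657.5*1000*2*0.17111 / (0.043707*1395.9*1000))
vel = 3.8609 m/s


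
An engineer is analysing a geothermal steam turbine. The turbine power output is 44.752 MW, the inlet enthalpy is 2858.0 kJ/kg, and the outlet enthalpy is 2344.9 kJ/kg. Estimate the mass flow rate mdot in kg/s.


mdot = P * 1000 / (h_in - h_out)
mdot = 44.752 * 1000 / (2858.0 - 2344.9)
mdot = 87.219 kg/s


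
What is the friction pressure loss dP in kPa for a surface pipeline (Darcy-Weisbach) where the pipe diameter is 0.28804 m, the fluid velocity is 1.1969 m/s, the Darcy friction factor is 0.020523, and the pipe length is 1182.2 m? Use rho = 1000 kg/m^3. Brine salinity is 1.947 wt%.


dP = f * (L/D) * (rho*vel^2/2) / 1000
dP = 0.020523 * (1182.2/0.28804) * (1000*1.1969^2/2) / 1000
dP = 60.334 kPa


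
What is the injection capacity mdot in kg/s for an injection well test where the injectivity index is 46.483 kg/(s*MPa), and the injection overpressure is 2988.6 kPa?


mdot = II * dP / 1000
mdot = 46.483 * 2988.6 / 1000
mdot = 138.92 kg/s


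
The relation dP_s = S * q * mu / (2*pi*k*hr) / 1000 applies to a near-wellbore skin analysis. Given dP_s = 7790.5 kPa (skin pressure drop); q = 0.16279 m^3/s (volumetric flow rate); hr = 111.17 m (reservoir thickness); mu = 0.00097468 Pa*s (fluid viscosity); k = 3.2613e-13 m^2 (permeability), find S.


S = dP_s * 1000 * 2*pi*k*hr / (q*mu)
S = 7790.5 * 1000 * 2*pi*3.2613e-13*111.17 / (0.16279*0.00097468)
S = 11.185


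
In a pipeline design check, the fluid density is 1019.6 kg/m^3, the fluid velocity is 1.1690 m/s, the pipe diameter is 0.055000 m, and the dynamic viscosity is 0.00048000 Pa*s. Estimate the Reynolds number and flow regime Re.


Step 1: Re = rho*vel*D/mu = 1019.6*1.169*0.055/0.00048 = 1.3657e+05
Step 2: Re = 1.3657e+05 > 4000, so flow is turbulent.
Re = 1.3657e+05 (turbulent)


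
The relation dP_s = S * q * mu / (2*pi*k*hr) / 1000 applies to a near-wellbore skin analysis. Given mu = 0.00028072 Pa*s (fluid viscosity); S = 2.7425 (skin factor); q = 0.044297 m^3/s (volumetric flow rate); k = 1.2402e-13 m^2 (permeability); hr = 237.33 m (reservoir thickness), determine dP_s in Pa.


dP_s = S * q * mu / (2*pi*k*hr) / 1000
dP_s = 2.7425 * 0.044297 * 0.00028072 / (2*pi*1.2402e-13*237.33) / 1000
dP_s = 184.4039 kPa
Convert: 184.4039 kPa * 1000.0 = 1.8440e+05 Pa
dP_s = 1.8440e+05 Pa


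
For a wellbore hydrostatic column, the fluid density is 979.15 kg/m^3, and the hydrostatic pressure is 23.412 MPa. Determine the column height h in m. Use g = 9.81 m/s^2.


h = P * 1e6 / (g * rho)
h = 23.412 * 1e6 / (9.81 * 979.15)
h = 2437.4 m


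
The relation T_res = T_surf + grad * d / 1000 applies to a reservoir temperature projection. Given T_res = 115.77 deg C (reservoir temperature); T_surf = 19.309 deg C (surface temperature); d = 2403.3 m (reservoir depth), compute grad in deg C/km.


grad = (T_res - T_surf) / d * 1000
grad = (115.77 - 19.309) / 2403.3 * 1000
grad = 40.137 deg C/km


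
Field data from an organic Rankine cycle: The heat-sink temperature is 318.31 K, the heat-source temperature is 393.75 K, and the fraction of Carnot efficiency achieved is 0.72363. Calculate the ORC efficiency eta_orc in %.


eta_orc = (1 - Tc/Th) * f * 100
eta_orc = (1 - 318.31/393.75) * 0.72363 * 100
eta_orc = 13.864 %


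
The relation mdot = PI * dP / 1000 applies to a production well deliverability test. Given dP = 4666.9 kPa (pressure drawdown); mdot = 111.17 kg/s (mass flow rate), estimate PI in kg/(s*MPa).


PI = mdot * 1000 / dP
PI = 111.17 * 1000 / 4666.9
PI = 23.821 kg/(s*MPa)


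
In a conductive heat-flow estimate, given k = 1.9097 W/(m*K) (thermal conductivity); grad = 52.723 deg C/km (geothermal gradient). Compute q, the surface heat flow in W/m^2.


q = k * grad / 1000
q = 1.9097 * 52.723 / 1000
q = 0.10069 W/m^2


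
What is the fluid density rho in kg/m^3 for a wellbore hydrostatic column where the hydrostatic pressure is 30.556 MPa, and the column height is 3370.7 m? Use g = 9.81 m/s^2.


rho = P * 1e6 / (g * h)
rho = 30.556 * 1e6 / (9.81 * 3370.7)
rho = 924.08 kg/m^3


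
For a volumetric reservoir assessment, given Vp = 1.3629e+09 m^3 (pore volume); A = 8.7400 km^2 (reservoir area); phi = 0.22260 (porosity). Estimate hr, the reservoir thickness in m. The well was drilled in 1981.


hr = Vp / (A * 1e6 * phi)
hr = 1.3629e+09 / (8.7400 * 1e6 * 0.22260)
hr = 700.53 m


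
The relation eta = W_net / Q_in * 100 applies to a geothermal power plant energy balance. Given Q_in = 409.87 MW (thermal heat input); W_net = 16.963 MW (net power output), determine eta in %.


eta = W_net / Q_in * 100
eta = 16.963 / 409.87 * 100
eta = 4.1386 %


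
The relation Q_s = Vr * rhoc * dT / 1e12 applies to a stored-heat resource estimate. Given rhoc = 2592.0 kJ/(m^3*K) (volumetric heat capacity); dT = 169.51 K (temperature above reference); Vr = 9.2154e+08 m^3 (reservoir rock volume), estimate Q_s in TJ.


Q_s = Vr * rhoc * dT / 1e12
Q_s = 9.2154e+08 * 2592.0 * 169.51 / 1e12
Q_s = 404.8970 PJ
Convert: 404.8970 PJ * 1000.0 = 4.0490e+05 TJ
Q_s = 4.0490e+05 TJ


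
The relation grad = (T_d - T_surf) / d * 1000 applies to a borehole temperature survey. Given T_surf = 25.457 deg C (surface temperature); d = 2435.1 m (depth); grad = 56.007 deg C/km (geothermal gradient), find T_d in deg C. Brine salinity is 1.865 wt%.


T_d = T_surf + grad * d / 1000
T_d = 25.457 + 56.007 * 2435.1 / 1000
T_d = 161.84 deg C


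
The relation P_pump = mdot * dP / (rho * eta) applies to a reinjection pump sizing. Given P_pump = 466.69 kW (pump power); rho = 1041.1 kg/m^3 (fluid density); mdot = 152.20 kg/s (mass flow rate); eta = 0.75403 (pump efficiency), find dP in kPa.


dP = P_pump * rho * eta / mdot
dP = 466.69 * 1041.1 * 0.75403 / 152.20
dP = 2407.1 kPa


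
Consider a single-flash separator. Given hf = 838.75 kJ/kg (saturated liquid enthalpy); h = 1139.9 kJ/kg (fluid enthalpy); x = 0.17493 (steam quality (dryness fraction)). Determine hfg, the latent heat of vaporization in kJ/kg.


hfg = (h - hf) / x
hfg = (1139.9 - 838.75) / 0.17493
hfg = 1721.5 kJ/kg


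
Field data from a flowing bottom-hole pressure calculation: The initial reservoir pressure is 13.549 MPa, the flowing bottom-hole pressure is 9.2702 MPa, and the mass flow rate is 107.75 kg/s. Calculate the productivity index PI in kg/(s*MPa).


PI = mdot / (P_i - P_wf)
PI = 107.75 / (13.549 - 9.2702)
PI = 25.182 kg/(s*MPa)


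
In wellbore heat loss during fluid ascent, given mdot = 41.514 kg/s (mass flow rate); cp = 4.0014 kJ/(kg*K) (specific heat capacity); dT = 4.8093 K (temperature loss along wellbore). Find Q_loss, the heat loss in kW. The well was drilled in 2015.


Q_loss = mdot * cp * dT
Q_loss = 41.514 * 4.0014 * 4.8093
Q_loss = 798.89 kW


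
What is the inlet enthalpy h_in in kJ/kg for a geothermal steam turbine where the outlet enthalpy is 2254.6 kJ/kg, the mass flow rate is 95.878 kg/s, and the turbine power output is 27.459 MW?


h_in = h_out + P * 1000 / mdot
h_in = 2254.6 + 27.459 * 1000 / 95.878
h_in = 2541.0 kJ/kg


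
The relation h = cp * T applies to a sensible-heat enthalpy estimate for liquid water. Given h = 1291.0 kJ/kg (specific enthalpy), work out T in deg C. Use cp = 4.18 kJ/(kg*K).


T = h / cp
T = 1291.0 / 4.18
T = 308.85 deg C


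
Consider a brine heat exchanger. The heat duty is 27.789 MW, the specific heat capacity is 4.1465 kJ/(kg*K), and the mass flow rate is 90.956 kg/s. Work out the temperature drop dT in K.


dT = Q * 1000 / (mdot * cp)
dT = 27.789 * 1000 / (90.956 * 4.1465)
dT = 73.682 K


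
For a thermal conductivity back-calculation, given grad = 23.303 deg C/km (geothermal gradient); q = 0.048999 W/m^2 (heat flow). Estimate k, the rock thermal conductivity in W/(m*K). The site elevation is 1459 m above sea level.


k = q / (grad / 1000)
k = 0.048999 / (23.303 / 1000)
k = 2.1027 W/(m*K)


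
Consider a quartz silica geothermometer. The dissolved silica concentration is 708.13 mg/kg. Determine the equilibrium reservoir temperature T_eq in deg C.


T_eq = 1309 / (5.19 - log10(SiO2)) - 273.15
T_eq = 1309 / (5.19 - log10(708.13)) - 273.15
T_eq = 286.28 deg C


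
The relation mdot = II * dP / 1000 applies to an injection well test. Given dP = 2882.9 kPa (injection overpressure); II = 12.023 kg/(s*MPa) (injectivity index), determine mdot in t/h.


mdot = II * dP / 1000
mdot = 12.023 * 2882.9 / 1000
mdot = 34.66111 kg/s
Convert: 34.66111 kg/s * 3.6 = 124.78 t/h
mdot = 124.78 t/h


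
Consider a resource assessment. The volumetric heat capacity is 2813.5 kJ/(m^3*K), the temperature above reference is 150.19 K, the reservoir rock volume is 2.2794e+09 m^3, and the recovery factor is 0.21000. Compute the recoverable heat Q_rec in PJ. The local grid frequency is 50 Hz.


Step 1: Q_s = Vr*rhoc*dT/1e12 = 2.2794e+09*2813.5*150.19/1e12 = 963.1823 PJ
Step 2: Q_rec = Q_s * RF = 963.1823 * 0.21 = 202.27 PJ
Q_rec = 202.27 PJ


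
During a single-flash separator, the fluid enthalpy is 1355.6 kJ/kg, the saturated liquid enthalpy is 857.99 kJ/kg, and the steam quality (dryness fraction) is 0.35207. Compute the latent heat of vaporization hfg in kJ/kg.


hfg = (h - hf) / x
hfg = (1355.6 - 857.99) / 0.35207
hfg = 1413.4 kJ/kg


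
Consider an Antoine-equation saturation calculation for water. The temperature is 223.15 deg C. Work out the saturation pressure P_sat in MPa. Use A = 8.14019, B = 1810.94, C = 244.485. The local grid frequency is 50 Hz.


P_sat = 10^(A - B/(C + T)) / 760 * 0.101325
P_sat = 10^(8.14019 - 1810.94/(244.485 + 223.15)) / 760 * 0.101325
P_sat = 2.4691 MPa


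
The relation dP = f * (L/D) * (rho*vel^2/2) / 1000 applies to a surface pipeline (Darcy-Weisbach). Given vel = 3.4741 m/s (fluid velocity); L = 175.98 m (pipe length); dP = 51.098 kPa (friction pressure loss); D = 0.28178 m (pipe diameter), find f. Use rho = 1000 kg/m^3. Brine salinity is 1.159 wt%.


f = dP*1000 / ((L/D)*(rho*vel^2/2))
f = 51.098*1000 / ((175.98/0.28178)*(1000*3.4741^2/2))
f = 0.013558


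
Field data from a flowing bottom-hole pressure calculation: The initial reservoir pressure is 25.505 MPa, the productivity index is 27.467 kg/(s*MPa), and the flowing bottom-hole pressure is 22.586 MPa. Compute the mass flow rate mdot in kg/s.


mdot = (P_i - P_wf) * PI
mdot = (25.505 - 22.586) * 27.467
mdot = 80.176 kg/s


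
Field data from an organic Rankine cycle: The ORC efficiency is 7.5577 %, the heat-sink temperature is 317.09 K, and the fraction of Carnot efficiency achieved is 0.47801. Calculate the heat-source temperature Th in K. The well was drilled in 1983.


Th = Tc / (1 - (eta_orc/100)/f)
Th = 317.09 / (1 - (7.5577/100)/0.47801)
Th = 376.64 K


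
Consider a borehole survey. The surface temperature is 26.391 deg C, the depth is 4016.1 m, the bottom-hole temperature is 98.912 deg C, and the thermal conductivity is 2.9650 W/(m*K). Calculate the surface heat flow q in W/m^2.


Step 1: grad = (T_d - T_surf)/d * 1000 = (98.912 - 26.391)/4016.1 * 1000 = 18.05757 deg C/km
Step 2: q = k * grad / 1000 = 2.965 * 18.05757 / 1000 = 0.053541 W/m^2
q = 0.053541 W/m^2


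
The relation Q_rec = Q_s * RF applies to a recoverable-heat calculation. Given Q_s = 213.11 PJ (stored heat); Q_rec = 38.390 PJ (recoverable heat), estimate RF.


RF = Q_rec / Q_s
RF = 38.390 / 213.11
RF = 0.18014


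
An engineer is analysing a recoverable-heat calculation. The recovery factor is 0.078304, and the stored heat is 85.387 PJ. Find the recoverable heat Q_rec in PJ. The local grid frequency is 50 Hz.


Q_rec = Q_s * RF
Q_rec = 85.387 * 0.078304
Q_rec = 6.6861 PJ


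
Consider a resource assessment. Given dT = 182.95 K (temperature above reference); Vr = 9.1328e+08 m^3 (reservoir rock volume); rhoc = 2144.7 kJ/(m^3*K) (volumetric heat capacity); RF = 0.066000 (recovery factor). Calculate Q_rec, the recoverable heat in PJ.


Step 1: Q_s = Vr*rhoc*dT/1e12 = 9.1328e+08*2144.7*182.95/1e12 = 358.3463 PJ
Step 2: Q_rec = Q_s * RF = 358.3463 * 0.066 = 23.651 PJ
Q_rec = 23.651 PJ


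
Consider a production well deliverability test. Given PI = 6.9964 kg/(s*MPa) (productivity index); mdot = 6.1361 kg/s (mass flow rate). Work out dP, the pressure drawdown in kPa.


dP = mdot * 1000 / PI
dP = 6.1361 * 1000 / 6.9964
dP = 877.04 kPa


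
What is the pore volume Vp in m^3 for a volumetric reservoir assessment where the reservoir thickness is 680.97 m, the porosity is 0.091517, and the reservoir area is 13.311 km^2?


Vp = A * 1e6 * hr * phi
Vp = 13.311 * 1e6 * 680.97 * 0.091517
Vp = 8.2955e+08 m^3


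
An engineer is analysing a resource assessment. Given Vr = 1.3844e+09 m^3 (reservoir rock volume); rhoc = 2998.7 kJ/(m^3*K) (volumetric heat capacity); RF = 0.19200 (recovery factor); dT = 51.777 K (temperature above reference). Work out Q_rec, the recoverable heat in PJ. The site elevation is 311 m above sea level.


Step 1: Q_s = Vr*rhoc*dT/1e12 = 1.3844e+09*2998.7*51.777/1e12 = 214.9471 PJ
Step 2: Q_rec = Q_s * RF = 214.9471 * 0.192 = 41.270 PJ
Q_rec = 41.270 PJ


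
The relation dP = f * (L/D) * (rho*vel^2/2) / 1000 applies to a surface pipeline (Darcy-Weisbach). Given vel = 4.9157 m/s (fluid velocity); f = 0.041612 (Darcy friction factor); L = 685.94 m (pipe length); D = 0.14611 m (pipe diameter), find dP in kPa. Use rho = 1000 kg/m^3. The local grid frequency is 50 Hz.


dP = f * (L/D) * (rho*vel^2/2) / 1000
dP = 0.041612 * (685.94/0.14611) * (1000*4.9157^2/2) / 1000
dP = 2360.3 kPa


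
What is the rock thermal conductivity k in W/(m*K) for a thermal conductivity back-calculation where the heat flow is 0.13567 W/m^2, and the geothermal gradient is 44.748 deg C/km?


k = q / (grad / 1000)
k = 0.13567 / (44.748 / 1000)
k = 3.0319 W/(m*K)


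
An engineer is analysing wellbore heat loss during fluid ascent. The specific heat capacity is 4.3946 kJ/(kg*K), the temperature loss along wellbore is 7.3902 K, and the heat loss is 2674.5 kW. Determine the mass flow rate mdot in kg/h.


mdot = Q_loss / (cp * dT)
mdot = 2674.5 / (4.3946 * 7.3902)
mdot = 82.35066 kg/s
Convert: 82.35066 kg/s * 3600.0 = 2.9646e+05 kg/h
mdot = 2.9646e+05 kg/h


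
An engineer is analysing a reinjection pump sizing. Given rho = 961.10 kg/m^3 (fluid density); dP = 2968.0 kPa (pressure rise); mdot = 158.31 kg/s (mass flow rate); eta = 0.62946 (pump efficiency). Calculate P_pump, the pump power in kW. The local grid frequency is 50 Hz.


P_pump = mdot * dP / (rho * eta)
P_pump = 158.31 * 2968.0 / (961.10 * 0.62946)
P_pump = 776.67 kW


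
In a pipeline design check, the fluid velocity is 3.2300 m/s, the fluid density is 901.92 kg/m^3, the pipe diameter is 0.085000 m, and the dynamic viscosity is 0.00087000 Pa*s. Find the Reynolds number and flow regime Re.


Step 1: Re = rho*vel*D/mu = 901.92*3.23*0.085/0.00087 = 2.8462e+05
Step 2: Re = 2.8462e+05 > 4000, so flow is turbulent.
Re = 2.8462e+05 (turbulent)


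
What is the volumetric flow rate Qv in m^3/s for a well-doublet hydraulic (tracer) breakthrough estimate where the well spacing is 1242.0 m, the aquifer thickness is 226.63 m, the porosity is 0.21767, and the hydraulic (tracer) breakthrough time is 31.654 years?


Qv = pi*hr*phi*L^2 / (3*t_bt*365.25*86400)
Qv = pi*226.63*0.21767*1242.0^2 / (3*31.654*365.25*86400)
Qv = 0.079773 m^3/s


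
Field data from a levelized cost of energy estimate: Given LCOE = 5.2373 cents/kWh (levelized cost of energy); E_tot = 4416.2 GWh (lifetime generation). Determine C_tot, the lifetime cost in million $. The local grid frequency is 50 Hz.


C_tot = LCOE / 100 * E_tot
C_tot = 5.2373 / 100 * 4416.2
C_tot = 231.29 million $


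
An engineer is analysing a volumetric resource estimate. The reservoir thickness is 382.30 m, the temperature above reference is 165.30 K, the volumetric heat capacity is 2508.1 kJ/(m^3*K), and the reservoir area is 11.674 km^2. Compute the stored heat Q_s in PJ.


Step 1: Vr = A*1e6*hr = 11.674*1e6*382.3 = 4.462970e+09 m^3
Step 2: Q_s = Vr*rhoc*dT/1e12 = 4.462970e+09*2508.1*165.3/1e12 = 1850.3 PJ
Q_s = 1850.3 PJ


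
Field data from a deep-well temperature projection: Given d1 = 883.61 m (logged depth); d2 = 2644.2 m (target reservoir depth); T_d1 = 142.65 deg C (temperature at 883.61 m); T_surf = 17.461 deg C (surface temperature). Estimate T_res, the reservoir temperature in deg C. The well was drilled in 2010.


Step 1: grad = (T_d1 - T_surf)/d1 * 1000 = (142.65 - 17.461)/883.61 * 1000 = 141.6790 deg C/km
Step 2: T_res = T_surf + grad*d2/1000 = 17.461 + 141.6790*2644.2/1000 = 392.09 deg C
T_res = 392.09 deg C


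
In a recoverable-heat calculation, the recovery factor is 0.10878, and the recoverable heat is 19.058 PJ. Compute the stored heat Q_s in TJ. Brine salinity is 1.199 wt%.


Q_s = Q_rec / RF
Q_s = 19.058 / 0.10878
Q_s = 175.1976 PJ
Convert: 175.1976 PJ * 1000.0 = 1.7520e+05 TJ
Q_s = 1.7520e+05 TJ


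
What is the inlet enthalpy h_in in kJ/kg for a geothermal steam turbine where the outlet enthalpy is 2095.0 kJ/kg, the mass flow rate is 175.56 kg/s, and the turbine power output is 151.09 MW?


h_in = h_out + P * 1000 / mdot
h_in = 2095.0 + 151.09 * 1000 / 175.56
h_in = 2955.6 kJ/kg


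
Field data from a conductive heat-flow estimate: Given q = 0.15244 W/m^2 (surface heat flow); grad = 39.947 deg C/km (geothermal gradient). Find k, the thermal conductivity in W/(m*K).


k = q * 1000 / grad
k = 0.15244 * 1000 / 39.947
k = 3.8161 W/(m*K)


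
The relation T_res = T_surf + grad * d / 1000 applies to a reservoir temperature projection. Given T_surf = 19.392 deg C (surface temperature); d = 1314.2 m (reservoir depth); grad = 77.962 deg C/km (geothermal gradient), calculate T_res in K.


T_res = T_surf + grad * d / 1000
T_res = 19.392 + 77.962 * 1314.2 / 1000
T_res = 121.8497 deg C
Convert to K: 121.8497 + 273.15 = 395.00 K
T_res = 395.00 K


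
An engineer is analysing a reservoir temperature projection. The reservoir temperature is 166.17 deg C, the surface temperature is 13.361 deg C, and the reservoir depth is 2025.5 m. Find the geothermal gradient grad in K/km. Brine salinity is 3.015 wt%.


grad = (T_res - T_surf) / d * 1000
grad = (166.17 - 13.361) / 2025.5 * 1000
grad = 75.44261 deg C/km
Convert: 75.44261 deg C/km * 1.0 = 75.443 K/km
grad = 75.443 K/km


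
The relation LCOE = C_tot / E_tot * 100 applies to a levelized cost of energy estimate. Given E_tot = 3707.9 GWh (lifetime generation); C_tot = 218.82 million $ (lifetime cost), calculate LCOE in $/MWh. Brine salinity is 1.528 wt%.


LCOE = C_tot / E_tot * 100
LCOE = 218.82 / 3707.9 * 100
LCOE = 5.901454 cents/kWh
Convert: 5.901454 cents/kWh * 10.0 = 59.015 $/MWh
LCOE = 59.015 $/MWh


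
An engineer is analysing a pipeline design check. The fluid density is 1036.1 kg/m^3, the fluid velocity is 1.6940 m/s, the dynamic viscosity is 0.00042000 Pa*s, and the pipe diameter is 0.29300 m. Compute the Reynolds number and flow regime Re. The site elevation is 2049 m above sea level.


Step 1: Re = rho*vel*D/mu = 1036.1*1.694*0.293/0.00042 = 1.2244e+06
Step 2: Re = 1.2244e+06 > 4000, so flow is turbulent.
Re = 1.2244e+06 (turbulent)


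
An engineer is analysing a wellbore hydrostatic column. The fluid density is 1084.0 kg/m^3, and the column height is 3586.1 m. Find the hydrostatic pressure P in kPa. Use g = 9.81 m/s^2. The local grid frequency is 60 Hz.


P = rho * g * h / 1e6
P = 1084.0 * 9.81 * 3586.1 / 1e6
P = 38.13473 MPa
Convert: 38.13473 MPa * 1000.0 = 38135 kPa
P = 38135 kPa


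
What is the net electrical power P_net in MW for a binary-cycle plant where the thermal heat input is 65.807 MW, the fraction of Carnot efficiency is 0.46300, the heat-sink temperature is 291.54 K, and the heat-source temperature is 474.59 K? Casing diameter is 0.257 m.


Step 1: eta = (1 - Tc/Th)*f = (1 - 291.54/474.59)*0.463 = 0.1785797
Step 2: P_net = eta * Q_in = 0.1785797 * 65.807 = 11.752 MW
P_net = 11.752 MW


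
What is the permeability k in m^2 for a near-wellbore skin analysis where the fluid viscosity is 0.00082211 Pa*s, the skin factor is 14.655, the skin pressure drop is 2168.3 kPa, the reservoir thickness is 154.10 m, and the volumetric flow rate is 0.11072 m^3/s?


k = S*q*mu / (2*pi*dP_s*1000*hr)
k = 14.655*0.11072*0.00082211 / (2*pi*2168.3*1000*154.10)
k = 6.3539e-13 m^2


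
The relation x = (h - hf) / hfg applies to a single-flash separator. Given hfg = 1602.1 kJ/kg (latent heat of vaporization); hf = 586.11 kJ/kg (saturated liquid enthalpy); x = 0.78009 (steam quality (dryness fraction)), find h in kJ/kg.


h = hf + x * hfg
h = 586.11 + 0.78009 * 1602.1
h = 1835.9 kJ/kg


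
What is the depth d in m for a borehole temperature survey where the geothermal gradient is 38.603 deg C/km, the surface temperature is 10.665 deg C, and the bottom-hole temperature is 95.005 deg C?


d = (T_d - T_surf) / grad * 1000
d = (95.005 - 10.665) / 38.603 * 1000
d = 2184.8 m


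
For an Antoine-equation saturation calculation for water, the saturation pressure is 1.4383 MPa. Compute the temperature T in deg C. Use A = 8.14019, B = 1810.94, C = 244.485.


T = B / (A - log10(P_sat * 760 / 0.101325)) - C
T = 1810.94 / (8.14019 - log10(1.4383 * 760 / 0.101325)) - 244.485
T = 196.43 deg C


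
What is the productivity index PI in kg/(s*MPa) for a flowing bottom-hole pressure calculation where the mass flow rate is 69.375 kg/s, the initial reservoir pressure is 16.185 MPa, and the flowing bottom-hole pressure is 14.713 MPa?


PI = mdot / (P_i - P_wf)
PI = 69.375 / (16.185 - 14.713)
PI = 47.130 kg/(s*MPa)


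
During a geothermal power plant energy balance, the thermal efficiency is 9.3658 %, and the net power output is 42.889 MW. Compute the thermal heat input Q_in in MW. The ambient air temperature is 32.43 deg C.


Q_in = W_net / (eta / 100)
Q_in = 42.889 / (9.3658 / 100)
Q_in = 457.93 MW


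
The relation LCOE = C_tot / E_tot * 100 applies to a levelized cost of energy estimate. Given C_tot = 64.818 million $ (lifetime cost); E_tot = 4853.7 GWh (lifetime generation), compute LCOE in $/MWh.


LCOE = C_tot / E_tot * 100
LCOE = 64.818 / 4853.7 * 100
LCOE = 1.335435 cents/kWh
Convert: 1.335435 cents/kWh * 10.0 = 13.354 $/MWh
LCOE = 13.354 $/MWh


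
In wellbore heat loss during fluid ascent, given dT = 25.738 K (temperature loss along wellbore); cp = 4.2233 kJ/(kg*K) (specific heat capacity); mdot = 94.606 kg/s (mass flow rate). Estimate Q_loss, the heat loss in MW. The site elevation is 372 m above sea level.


Q_loss = mdot * cp * dT
Q_loss = 94.606 * 4.2233 * 25.738
Q_loss = 10283.61 kW
Convert: 10283.61 kW * 0.001 = 10.284 MW
Q_loss = 10.284 MW


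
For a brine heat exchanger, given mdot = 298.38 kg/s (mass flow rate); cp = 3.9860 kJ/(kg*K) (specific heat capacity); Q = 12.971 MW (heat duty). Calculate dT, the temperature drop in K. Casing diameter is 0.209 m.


dT = Q * 1000 / (mdot * cp)
dT = 12.971 * 1000 / (298.38 * 3.9860)
dT = 10.906 K


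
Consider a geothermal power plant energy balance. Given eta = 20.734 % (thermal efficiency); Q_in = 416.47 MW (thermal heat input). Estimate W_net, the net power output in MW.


W_net = eta / 100 * Q_in
W_net = 20.734 / 100 * 416.47
W_net = 86.351 MW


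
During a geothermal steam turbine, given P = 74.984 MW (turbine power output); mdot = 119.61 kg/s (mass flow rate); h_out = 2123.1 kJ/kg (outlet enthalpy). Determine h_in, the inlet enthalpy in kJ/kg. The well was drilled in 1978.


h_in = h_out + P * 1000 / mdot
h_in = 2123.1 + 74.984 * 1000 / 119.61
h_in = 2750.0 kJ/kg


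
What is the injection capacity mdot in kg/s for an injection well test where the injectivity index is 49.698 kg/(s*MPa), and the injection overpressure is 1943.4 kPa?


mdot = II * dP / 1000
mdot = 49.698 * 1943.4 / 1000
mdot = 96.583 kg/s


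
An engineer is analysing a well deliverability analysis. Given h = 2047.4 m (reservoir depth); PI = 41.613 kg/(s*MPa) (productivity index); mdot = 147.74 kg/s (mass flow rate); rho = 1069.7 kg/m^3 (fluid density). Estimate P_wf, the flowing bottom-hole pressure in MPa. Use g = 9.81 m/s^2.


Step 1: P_i = rho*g*h/1e6 = 1069.7*9.81*2047.4/1e6 = 21.48492 MPa
Step 2: P_wf = P_i - mdot/PI = 21.48492 - 147.74/41.613 = 17.935 MPa
P_wf = 17.935 MPa


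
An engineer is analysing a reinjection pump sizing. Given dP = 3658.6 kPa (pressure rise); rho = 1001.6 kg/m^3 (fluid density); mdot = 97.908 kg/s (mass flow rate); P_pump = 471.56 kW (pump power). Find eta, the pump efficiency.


eta = mdot * dP / (rho * P_pump)
eta = 97.908 * 3658.6 / (1001.6 * 471.56)
eta = 0.75841


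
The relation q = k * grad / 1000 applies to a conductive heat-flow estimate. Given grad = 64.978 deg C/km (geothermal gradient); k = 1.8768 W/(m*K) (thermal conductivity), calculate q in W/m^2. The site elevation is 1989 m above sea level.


q = k * grad / 1000
q = 1.8768 * 64.978 / 1000
q = 0.12195 W/m^2


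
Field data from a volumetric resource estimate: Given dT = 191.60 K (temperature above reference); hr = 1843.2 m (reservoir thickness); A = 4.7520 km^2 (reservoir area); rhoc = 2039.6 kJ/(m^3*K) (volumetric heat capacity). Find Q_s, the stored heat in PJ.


Step 1: Vr = A*1e6*hr = 4.752*1e6*1843.2 = 8.758886e+09 m^3
Step 2: Q_s = Vr*rhoc*dT/1e12 = 8.758886e+09*2039.6*191.6/1e12 = 3422.9 PJ
Q_s = 3422.9 PJ


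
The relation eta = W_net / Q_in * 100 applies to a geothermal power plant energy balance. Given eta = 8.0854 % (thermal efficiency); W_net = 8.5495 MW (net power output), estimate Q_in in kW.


Q_in = W_net / (eta / 100)
Q_in = 8.5495 / (8.0854 / 100)
Q_in = 105.7400 MW
Convert: 105.7400 MW * 1000.0 = 1.0574e+05 kW
Q_in = 1.0574e+05 kW


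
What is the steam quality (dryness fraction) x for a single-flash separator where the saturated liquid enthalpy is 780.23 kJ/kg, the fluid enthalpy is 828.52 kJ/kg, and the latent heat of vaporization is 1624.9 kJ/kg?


x = (h - hf) / hfg
x = (828.52 - 780.23) / 1624.9
x = 0.029719


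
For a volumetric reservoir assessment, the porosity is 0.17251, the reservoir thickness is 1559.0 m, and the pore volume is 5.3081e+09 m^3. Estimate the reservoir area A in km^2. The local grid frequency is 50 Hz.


A = Vp / (1e6 * hr * phi)
A = 5.3081e+09 / (1e6 * 1559.0 * 0.17251)
A = 19.737 km^2


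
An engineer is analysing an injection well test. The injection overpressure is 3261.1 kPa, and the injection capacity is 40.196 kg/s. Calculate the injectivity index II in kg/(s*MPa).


II = mdot * 1000 / dP
II = 40.196 * 1000 / 3261.1
II = 12.326 kg/(s*MPa)


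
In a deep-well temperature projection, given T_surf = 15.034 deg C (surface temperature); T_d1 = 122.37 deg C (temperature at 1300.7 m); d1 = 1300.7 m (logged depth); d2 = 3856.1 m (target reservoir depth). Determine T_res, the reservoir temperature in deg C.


Step 1: grad = (T_d1 - T_surf)/d1 * 1000 = (122.37 - 15.034)/1300.7 * 1000 = 82.52172 deg C/km
Step 2: T_res = T_surf + grad*d2/1000 = 15.034 + 82.52172*3856.1/1000 = 333.25 deg C
T_res = 333.25 deg C


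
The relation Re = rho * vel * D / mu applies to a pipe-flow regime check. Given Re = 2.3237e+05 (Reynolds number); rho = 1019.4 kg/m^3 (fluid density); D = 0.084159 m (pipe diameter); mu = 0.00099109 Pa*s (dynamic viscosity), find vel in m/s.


vel = Re * mu / (rho * D)
vel = 2.3237e+05 * 0.00099109 / (1019.4 * 0.084159)
vel = 2.6844 m/s


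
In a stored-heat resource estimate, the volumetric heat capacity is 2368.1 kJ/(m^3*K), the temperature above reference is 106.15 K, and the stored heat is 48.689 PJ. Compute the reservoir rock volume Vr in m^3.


Vr = Q_s * 1e12 / (rhoc * dT)
Vr = 48.689 * 1e12 / (2368.1 * 106.15)
Vr = 1.9369e+08 m^3


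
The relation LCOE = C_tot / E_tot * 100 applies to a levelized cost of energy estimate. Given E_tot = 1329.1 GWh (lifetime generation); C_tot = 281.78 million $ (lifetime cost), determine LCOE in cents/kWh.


LCOE = C_tot / E_tot * 100
LCOE = 281.78 / 1329.1 * 100
LCOE = 21.201 cents/kWh


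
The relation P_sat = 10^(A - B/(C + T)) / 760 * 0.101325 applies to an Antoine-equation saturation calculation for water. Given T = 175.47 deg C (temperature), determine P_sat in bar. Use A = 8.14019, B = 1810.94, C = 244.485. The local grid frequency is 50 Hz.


P_sat = 10^(A - B/(C + T)) / 760 * 0.101325
P_sat = 10^(8.14019 - 1810.94/(244.485 + 175.47)) / 760 * 0.101325
P_sat = 0.8971583 MPa
Convert: 0.8971583 MPa * 10.0 = 8.9716 bar
P_sat = 8.9716 bar


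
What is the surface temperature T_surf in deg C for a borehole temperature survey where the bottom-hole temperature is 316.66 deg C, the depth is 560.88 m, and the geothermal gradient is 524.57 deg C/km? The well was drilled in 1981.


T_surf = T_d - grad * d / 1000
T_surf = 316.66 - 524.57 * 560.88 / 1000
T_surf = 22.439 deg C


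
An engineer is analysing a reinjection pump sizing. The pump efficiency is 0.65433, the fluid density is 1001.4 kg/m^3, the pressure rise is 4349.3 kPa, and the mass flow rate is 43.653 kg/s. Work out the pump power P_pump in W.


P_pump = mdot * dP / (rho * eta)
P_pump = 43.653 * 4349.3 / (1001.4 * 0.65433)
P_pump = 289.7537 kW
Convert: 289.7537 kW * 1000.0 = 2.8975e+05 W
P_pump = 2.8975e+05 W


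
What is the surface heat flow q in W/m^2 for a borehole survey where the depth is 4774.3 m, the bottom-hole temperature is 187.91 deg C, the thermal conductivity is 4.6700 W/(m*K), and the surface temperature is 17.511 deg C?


Step 1: grad = (T_d - T_surf)/d * 1000 = (187.91 - 17.511)/4774.3 * 1000 = 35.69089 deg C/km
Step 2: q = k * grad / 1000 = 4.67 * 35.69089 / 1000 = 0.16668 W/m^2
q = 0.16668 W/m^2


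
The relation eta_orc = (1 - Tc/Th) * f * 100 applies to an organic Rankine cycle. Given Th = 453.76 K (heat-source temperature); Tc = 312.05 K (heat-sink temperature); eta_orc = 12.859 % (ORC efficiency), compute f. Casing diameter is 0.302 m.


f = (eta_orc/100) / (1 - Tc/Th)
f = (12.859/100) / (1 - 312.05/453.76)
f = 0.41175


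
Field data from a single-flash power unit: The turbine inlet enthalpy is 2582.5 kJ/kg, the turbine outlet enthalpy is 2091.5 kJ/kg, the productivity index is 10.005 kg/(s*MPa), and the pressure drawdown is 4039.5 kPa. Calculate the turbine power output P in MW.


Step 1: mdot = PI * dP / 1000 = 10.005 * 4039.5 / 1000 = 40.41520 kg/s
Step 2: P = mdot*(h_in - h_out)/1000 = 40.41520*(2582.5 - 2091.5)/1000 = 19.844 MW
P = 19.844 MW


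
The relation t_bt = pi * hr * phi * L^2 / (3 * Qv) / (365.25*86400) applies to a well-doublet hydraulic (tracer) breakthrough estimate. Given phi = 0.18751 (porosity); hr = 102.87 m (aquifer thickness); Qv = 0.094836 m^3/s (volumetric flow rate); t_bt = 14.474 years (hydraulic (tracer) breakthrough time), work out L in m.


L = sqrt(t_bt*365.25*86400*3*Qv / (pi*hr*phi))
L = sqrt(14.474*365.25*86400*3*0.094836 / (pi*102.87*0.18751))
L = 1464.4 m


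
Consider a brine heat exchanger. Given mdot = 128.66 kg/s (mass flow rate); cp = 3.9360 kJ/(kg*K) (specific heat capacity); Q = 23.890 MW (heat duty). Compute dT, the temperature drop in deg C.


dT = Q * 1000 / (mdot * cp)
dT = 23.890 * 1000 / (128.66 * 3.9360)
dT = 47.17561 K
Convert (temperature difference, 1 K = 1 deg C): 47.17561 K = 47.17561 deg C
dT = 47.176 deg C


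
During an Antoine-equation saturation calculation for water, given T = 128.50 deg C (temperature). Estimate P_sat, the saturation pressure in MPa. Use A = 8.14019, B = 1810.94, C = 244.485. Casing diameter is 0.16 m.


P_sat = 10^(A - B/(C + T)) / 760 * 0.101325
P_sat = 10^(8.14019 - 1810.94/(244.485 + 128.50)) / 760 * 0.101325
P_sat = 0.25694 MPa


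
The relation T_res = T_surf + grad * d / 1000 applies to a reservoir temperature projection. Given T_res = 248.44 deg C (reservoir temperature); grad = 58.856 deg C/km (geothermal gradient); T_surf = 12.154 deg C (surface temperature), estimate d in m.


d = (T_res - T_surf) / grad * 1000
d = (248.44 - 12.154) / 58.856 * 1000
d = 4014.6 m


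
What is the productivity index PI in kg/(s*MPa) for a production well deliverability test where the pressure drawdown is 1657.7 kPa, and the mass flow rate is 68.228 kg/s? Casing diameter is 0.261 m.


PI = mdot * 1000 / dP
PI = 68.228 * 1000 / 1657.7
PI = 41.158 kg/(s*MPa)
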